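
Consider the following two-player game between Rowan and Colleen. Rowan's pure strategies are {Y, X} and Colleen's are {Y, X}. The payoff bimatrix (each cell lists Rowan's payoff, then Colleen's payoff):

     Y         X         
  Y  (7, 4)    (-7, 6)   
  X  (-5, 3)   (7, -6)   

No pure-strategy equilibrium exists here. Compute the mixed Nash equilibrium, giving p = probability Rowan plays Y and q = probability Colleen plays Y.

Set Colleen's expected payoff from Y equal to that from X:
  Colleen's payoff to Y: p·4 + (1−p)·3 = p + 3
  Colleen's payoff to X: p·6 + (1−p)·(-6) = 12p - 6
  p + 3 = 12p - 6  ⇒  -11p = -9  ⇒  p = 9/11.
Colleen's mix must leave Rowan indifferent between Y and X.
  Rowan's payoff to Y: q·7 + (1−q)·(-7) = 14q - 7
  Rowan's payoff to X: q·(-5) + (1−q)·7 = -12q + 7
  14q - 7 = -12q + 7  ⇒  26q = 14  ⇒  q = 7/13.

p = 9/11, q = 7/13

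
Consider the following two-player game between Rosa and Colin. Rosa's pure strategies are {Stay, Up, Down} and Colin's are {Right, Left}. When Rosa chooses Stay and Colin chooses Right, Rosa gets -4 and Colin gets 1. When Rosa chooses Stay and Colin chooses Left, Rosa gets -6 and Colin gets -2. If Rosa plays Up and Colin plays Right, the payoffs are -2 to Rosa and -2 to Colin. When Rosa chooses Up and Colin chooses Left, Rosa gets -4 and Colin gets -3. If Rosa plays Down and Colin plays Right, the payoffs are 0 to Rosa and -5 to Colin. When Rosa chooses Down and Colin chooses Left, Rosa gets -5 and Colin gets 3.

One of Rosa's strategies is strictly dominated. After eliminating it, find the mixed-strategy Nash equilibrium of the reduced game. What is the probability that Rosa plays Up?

Rosa's strategy Stay is strictly dominated by Up: -2 > -4 and -4 > -6. Eliminate Stay.
In a mixed equilibrium Colin is indifferent between Right and Left; this condition fixes p.
  Colin's payoff to Right: p·(-2) + (1−p)·(-5) = 3p - 5
  Colin's payoff to Left: p·(-3) + (1−p)·3 = -6p + 3
  3p - 5 = -6p + 3  ⇒  9p = 8  ⇒  p = 8/9.

p = 8/9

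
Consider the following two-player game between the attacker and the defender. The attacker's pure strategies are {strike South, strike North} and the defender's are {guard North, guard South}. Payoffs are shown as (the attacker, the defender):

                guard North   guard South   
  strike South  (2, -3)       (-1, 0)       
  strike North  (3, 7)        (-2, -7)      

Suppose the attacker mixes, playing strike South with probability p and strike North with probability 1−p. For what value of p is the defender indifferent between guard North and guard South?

p = 14/17

The defender's indifference between guard North and guard South determines the attacker's mixing probability p:
  the defender's payoff from guard North: p·(-3) + (1−p)·7 = -10p + 7
  the defender's payoff from guard South: p·0 + (1−p)·(-7) = 7p - 7
  -10p + 7 = 7p - 7  ⇒  -17p = -14  ⇒  p = 14/17.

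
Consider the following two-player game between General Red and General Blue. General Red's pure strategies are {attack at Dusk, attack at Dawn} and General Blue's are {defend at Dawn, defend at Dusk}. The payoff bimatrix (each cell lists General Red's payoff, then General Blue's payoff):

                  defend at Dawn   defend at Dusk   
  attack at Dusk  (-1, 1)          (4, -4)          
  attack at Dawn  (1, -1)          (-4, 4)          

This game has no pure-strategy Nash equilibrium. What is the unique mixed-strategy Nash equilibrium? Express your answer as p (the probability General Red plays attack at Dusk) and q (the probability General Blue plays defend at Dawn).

p = 1/2, q = 4/5

General Blue's indifference between defend at Dawn and defend at Dusk determines General Red's mixing probability p:
  General Blue's payoff to defend at Dawn: p·1 + (1−p)·(-1) = 2p - 1
  General Blue's payoff to defend at Dusk: p·(-4) + (1−p)·4 = -8p + 4
  2p - 1 = -8p + 4  ⇒  10p = 5  ⇒  p = 1/2.
Set General Red's expected payoff from attack at Dusk equal to that from attack at Dawn:
  General Red's payoff from attack at Dusk: q·(-1) + (1−q)·4 = -5q + 4
  General Red's payoff from attack at Dawn: q·1 + (1−q)·(-4) = 5q - 4
  -5q + 4 = 5q - 4  ⇒  -10q = -8  ⇒  q = 4/5.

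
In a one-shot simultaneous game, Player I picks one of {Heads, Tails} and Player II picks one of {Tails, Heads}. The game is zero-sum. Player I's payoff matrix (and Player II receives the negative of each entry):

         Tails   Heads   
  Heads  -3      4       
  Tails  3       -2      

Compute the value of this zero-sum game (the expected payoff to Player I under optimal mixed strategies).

Player I's indifference between Heads and Tails determines Player II's mixing probability q:
  Player I's payoff to Heads: q·(-3) + (1−q)·4 = -7q + 4
  Player I's payoff to Tails: q·3 + (1−q)·(-2) = 5q - 2
  -7q + 4 = 5q - 2  ⇒  -12q = -6  ⇒  q = 1/2.
The value is Player I's expected payoff against this mix (using Heads): (1/2)·(-3) + (1/2)·4 = 1/2.

v = 1/2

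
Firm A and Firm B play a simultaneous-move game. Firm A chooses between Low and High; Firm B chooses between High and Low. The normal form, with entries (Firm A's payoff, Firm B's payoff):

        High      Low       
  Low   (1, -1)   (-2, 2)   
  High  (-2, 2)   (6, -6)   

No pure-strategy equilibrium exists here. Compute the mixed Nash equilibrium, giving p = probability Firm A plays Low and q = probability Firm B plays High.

p = 8/11, q = 8/11

In a mixed equilibrium Firm B is indifferent between High and Low; this condition fixes p.
  Firm B's payoff to High: p·(-1) + (1−p)·2 = -3p + 2
  Firm B's payoff to Low: p·2 + (1−p)·(-6) = 8p - 6
  -3p + 2 = 8p - 6  ⇒  -11p = -8  ⇒  p = 8/11.
Firm A's indifference between Low and High determines Firm B's mixing probability q:
  Firm A's payoff to Low: q·1 + (1−q)·(-2) = 3q - 2
  Firm A's payoff to High: q·(-2) + (1−q)·6 = -8q + 6
  3q - 2 = -8q + 6  ⇒  11q = 8  ⇒  q = 8/11.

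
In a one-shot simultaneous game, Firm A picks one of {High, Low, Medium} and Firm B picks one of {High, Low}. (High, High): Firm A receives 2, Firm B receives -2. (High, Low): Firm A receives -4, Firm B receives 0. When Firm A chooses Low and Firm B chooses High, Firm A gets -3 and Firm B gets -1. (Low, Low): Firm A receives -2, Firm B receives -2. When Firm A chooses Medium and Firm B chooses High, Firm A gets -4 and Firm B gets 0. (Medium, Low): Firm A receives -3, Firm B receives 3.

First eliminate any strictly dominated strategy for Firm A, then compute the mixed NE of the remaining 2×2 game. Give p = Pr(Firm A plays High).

Firm A's strategy Medium is strictly dominated by Low: -3 > -4 and -2 > -3. Eliminate Medium.
In a mixed equilibrium Firm B is indifferent between High and Low; this condition fixes p.
  Firm B's payoff to High: p·(-2) + (1−p)·(-1) = -p - 1
  Firm B's payoff to Low: p·0 + (1−p)·(-2) = 2p - 2
  -p - 1 = 2p - 2  ⇒  -3p = -1  ⇒  p = 1/3.

p = 1/3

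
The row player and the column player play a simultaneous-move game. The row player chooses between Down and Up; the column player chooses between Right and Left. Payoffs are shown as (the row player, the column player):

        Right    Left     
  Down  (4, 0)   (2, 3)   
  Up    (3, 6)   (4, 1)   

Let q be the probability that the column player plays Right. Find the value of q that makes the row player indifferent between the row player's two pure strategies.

For the row player to be willing to mix, the row player must be indifferent between Down and Up, which pins down the column player's mix.
  the row player's expected payoff from Down: q·4 + (1−q)·2 = 2q + 2
  the row player's expected payoff from Up: q·3 + (1−q)·4 = -q + 4
  2q + 2 = -q + 4  ⇒  3q = 2  ⇒  q = 2/3.

q = 2/3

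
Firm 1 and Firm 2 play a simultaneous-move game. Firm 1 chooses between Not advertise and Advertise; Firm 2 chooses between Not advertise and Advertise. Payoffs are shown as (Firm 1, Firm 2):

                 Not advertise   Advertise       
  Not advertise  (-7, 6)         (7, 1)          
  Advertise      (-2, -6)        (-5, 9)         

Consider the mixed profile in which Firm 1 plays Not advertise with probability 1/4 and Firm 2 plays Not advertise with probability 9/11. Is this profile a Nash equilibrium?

No

Given Firm 1's mix p = 1/4, Firm 2's payoff from Not advertise is -3 but from Advertise is 7. Firm 2 strictly prefers Advertise, so Firm 2 would not mix.
So the proposed profile is not a Nash equilibrium.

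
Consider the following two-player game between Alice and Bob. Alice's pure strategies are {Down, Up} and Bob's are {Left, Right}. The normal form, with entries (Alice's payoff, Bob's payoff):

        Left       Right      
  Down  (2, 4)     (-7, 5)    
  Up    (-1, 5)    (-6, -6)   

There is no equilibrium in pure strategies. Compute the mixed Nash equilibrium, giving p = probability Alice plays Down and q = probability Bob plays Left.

p = 11/12, q = 1/4

In a mixed equilibrium Bob is indifferent between Left and Right; this condition fixes p.
  Bob's payoff from Left: p·4 + (1−p)·5 = -p + 5
  Bob's payoff from Right: p·5 + (1−p)·(-6) = 11p - 6
  -p + 5 = 11p - 6  ⇒  -12p = -11  ⇒  p = 11/12.
For Alice to be willing to mix, Alice must be indifferent between Down and Up, which pins down Bob's mix.
  Alice's payoff to Down: q·2 + (1−q)·(-7) = 9q - 7
  Alice's payoff to Up: q·(-1) + (1−q)·(-6) = 5q - 6
  9q - 7 = 5q - 6  ⇒  4q = 1  ⇒  q = 1/4.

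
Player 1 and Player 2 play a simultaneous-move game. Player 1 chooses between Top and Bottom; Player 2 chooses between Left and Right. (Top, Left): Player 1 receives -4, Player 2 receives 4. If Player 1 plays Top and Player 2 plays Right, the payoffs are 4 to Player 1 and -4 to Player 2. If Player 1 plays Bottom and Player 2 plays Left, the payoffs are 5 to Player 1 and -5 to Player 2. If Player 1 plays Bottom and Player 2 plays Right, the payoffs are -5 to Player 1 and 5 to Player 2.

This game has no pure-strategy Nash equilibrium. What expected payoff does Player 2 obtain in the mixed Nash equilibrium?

Player 2's indifference between Left and Right determines Player 1's mixing probability p:
  Player 2's payoff from Left: p·4 + (1−p)·(-5) = 9p - 5
  Player 2's payoff from Right: p·(-4) + (1−p)·5 = -9p + 5
  9p - 5 = -9p + 5  ⇒  18p = 10  ⇒  p = 5/9.
At equilibrium Player 2 is indifferent across columns, so Player 2's payoff equals the payoff from Left: (5/9)·4 + (4/9)·(-5) = 0.

0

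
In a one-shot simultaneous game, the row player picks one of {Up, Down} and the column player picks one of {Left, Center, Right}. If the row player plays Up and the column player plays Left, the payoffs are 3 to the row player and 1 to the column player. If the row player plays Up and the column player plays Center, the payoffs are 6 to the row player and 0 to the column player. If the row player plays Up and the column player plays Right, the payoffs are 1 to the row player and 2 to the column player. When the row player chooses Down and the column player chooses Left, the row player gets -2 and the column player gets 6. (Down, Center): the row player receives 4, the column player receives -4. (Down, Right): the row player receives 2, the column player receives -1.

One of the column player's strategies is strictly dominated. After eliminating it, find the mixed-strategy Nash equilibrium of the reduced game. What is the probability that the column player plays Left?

q = 1/6

The column player's strategy Center is strictly dominated by Right: 2 > 0 and -1 > -4. Eliminate Center.
In a mixed equilibrium the row player is indifferent between Up and Down; this condition fixes q.
  the row player's payoff to Up: q·3 + (1−q)·1 = 2q + 1
  the row player's payoff to Down: q·(-2) + (1−q)·2 = -4q + 2
  2q + 1 = -4q + 2  ⇒  6q = 1  ⇒  q = 1/6.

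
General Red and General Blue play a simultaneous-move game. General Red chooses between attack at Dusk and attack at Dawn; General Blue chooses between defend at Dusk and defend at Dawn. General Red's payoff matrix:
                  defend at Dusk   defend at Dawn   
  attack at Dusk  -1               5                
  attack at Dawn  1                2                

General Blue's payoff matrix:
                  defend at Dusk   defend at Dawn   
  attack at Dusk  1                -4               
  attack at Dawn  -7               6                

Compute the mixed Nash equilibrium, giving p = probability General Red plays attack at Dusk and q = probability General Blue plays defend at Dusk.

p = 13/18, q = 3/5

In a mixed equilibrium General Blue is indifferent between defend at Dusk and defend at Dawn; this condition fixes p.
  General Blue's payoff from defend at Dusk: p·1 + (1−p)·(-7) = 8p - 7
  General Blue's payoff from defend at Dawn: p·(-4) + (1−p)·6 = -10p + 6
  8p - 7 = -10p + 6  ⇒  18p = 13  ⇒  p = 13/18.
General Blue's mix must leave General Red indifferent between attack at Dusk and attack at Dawn.
  General Red's payoff from attack at Dusk: q·(-1) + (1−q)·5 = -6q + 5
  General Red's payoff from attack at Dawn: q·1 + (1−q)·2 = -q + 2
  -6q + 5 = -q + 2  ⇒  -5q = -3  ⇒  q = 3/5.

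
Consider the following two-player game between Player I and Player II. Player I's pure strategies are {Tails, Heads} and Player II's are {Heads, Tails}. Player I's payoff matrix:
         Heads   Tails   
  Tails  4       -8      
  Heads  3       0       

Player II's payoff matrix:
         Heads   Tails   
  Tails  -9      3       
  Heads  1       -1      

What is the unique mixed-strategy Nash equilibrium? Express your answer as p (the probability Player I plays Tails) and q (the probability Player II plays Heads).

Player I's mix must leave Player II indifferent between Heads and Tails.
  Player II's payoff to Heads: p·(-9) + (1−p)·1 = -10p + 1
  Player II's payoff to Tails: p·3 + (1−p)·(-1) = 4p - 1
  -10p + 1 = 4p - 1  ⇒  -14p = -2  ⇒  p = 1/7.
For Player I to be willing to mix, Player I must be indifferent between Tails and Heads, which pins down Player II's mix.
  Player I's expected payoff from Tails: q·4 + (1−q)·(-8) = 12q - 8
  Player I's expected payoff from Heads: q·3 + (1−q)·0 = 3q
  12q - 8 = 3q  ⇒  9q = 8  ⇒  q = 8/9.

p = 1/7, q = 8/9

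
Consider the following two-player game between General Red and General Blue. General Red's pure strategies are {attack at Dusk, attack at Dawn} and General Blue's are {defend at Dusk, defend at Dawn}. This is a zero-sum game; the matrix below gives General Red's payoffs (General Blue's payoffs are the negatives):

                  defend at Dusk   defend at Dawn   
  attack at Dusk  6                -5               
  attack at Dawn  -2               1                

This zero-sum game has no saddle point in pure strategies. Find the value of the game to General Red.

v = -2/7

General Red's indifference between attack at Dusk and attack at Dawn determines General Blue's mixing probability q:
  General Red's expected payoff from attack at Dusk: q·6 + (1−q)·(-5) = 11q - 5
  General Red's expected payoff from attack at Dawn: q·(-2) + (1−q)·1 = -3q + 1
  11q - 5 = -3q + 1  ⇒  14q = 6  ⇒  q = 3/7.
The value is General Red's expected payoff against this mix (using attack at Dusk): (3/7)·6 + (4/7)·(-5) = -2/7.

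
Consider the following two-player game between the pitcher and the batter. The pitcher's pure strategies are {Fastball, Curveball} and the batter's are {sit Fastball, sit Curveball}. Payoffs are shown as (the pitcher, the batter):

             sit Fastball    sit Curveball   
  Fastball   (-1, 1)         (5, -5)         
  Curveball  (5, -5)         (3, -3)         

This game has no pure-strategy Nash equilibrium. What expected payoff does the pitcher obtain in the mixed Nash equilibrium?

7/2

The pitcher's indifference between Fastball and Curveball determines the batter's mixing probability q:
  the pitcher's expected payoff from Fastball: q·(-1) + (1−q)·5 = -6q + 5
  the pitcher's expected payoff from Curveball: q·5 + (1−q)·3 = 2q + 3
  -6q + 5 = 2q + 3  ⇒  -8q = -2  ⇒  q = 1/4.
At equilibrium the pitcher is indifferent across rows, so the pitcher's payoff equals the payoff from Fastball: (1/4)·(-1) + (3/4)·5 = 7/2.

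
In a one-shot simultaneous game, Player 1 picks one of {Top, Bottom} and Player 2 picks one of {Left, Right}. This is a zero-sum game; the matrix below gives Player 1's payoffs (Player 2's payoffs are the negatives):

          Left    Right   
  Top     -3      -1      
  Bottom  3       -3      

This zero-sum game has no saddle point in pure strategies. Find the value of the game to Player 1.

v = -3/2

For Player 1 to be willing to mix, Player 1 must be indifferent between Top and Bottom, which pins down Player 2's mix.
  Player 1's expected payoff from Top: q·(-3) + (1−q)·(-1) = -2q - 1
  Player 1's expected payoff from Bottom: q·3 + (1−q)·(-3) = 6q - 3
  -2q - 1 = 6q - 3  ⇒  -8q = -2  ⇒  q = 1/4.
The value is Player 1's expected payoff against this mix (using Top): (1/4)·(-3) + (3/4)·(-1) = -3/2.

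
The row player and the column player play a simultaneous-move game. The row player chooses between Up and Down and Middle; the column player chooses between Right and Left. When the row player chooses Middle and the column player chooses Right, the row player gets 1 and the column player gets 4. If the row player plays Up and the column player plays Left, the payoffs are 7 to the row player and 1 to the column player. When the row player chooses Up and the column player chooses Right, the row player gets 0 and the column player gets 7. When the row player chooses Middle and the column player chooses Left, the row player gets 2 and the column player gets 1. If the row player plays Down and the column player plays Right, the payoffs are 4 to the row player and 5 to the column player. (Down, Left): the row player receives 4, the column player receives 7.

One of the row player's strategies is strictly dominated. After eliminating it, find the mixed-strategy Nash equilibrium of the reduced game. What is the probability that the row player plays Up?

p = 1/4

The row player's strategy Middle is strictly dominated by Down: 4 > 1 and 4 > 2. Eliminate Middle.
For the column player to be willing to mix, the column player must be indifferent between Right and Left, which pins down the row player's mix.
  the column player's payoff to Right: p·7 + (1−p)·5 = 2p + 5
  the column player's payoff to Left: p·1 + (1−p)·7 = -6p + 7
  2p + 5 = -6p + 7  ⇒  8p = 2  ⇒  p = 1/4.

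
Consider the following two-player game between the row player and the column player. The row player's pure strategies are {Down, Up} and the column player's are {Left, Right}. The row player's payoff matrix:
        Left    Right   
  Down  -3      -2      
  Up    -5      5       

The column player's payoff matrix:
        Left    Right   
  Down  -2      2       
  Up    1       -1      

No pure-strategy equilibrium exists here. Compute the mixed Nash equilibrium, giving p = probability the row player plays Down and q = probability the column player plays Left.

The row player's mix must leave the column player indifferent between Left and Right.
  the column player's payoff to Left: p·(-2) + (1−p)·1 = -3p + 1
  the column player's payoff to Right: p·2 + (1−p)·(-1) = 3p - 1
  -3p + 1 = 3p - 1  ⇒  -6p = -2  ⇒  p = 1/3.
The column player's mix must leave the row player indifferent between Down and Up.
  the row player's payoff to Down: q·(-3) + (1−q)·(-2) = -q - 2
  the row player's payoff to Up: q·(-5) + (1−q)·5 = -10q + 5
  -q - 2 = -10q + 5  ⇒  9q = 7  ⇒  q = 7/9.

p = 1/3, q = 7/9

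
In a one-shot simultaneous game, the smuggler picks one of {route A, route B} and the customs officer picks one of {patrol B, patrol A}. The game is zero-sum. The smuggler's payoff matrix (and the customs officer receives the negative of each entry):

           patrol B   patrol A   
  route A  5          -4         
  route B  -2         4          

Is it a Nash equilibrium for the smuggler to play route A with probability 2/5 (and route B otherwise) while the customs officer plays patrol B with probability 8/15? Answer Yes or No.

Check the customs officer's indifference given the smuggler's mix p = 2/5:
  payoff from patrol B = -4/5; payoff from patrol A = -4/5 — equal.
Check the smuggler's indifference given the customs officer's mix q = 8/15:
  payoff from route A = 4/5; payoff from route B = 4/5 — equal.
Both players are indifferent, so neither can profitably deviate.

Yes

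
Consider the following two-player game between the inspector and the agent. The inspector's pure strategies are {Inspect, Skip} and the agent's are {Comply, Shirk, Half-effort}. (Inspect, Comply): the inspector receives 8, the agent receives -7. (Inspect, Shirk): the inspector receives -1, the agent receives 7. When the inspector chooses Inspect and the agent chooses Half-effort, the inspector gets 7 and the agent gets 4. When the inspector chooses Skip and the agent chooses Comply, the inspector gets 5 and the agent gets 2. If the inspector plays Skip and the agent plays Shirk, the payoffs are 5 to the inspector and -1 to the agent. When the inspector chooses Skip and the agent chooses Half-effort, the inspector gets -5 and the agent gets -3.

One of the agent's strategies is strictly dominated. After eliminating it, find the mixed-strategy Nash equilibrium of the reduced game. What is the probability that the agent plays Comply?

q = 2/3

The agent's strategy Half-effort is strictly dominated by Shirk: 7 > 4 and -1 > -3. Eliminate Half-effort.
For the inspector to be willing to mix, the inspector must be indifferent between Inspect and Skip, which pins down the agent's mix.
  the inspector's payoff to Inspect: q·8 + (1−q)·(-1) = 9q - 1
  the inspector's payoff to Skip: q·5 + (1−q)·5 = 5
  9q - 1 = 5  ⇒  9q = 6  ⇒  q = 2/3.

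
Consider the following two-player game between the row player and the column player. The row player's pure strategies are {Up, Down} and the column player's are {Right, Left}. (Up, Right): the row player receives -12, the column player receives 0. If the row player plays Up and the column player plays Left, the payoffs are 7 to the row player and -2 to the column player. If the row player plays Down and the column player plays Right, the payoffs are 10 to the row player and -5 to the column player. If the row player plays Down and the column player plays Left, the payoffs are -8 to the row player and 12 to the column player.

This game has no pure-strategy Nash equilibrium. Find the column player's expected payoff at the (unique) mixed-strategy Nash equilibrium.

-10/19

In a mixed equilibrium the column player is indifferent between Right and Left; this condition fixes p.
  the column player's payoff to Right: p·0 + (1−p)·(-5) = 5p - 5
  the column player's payoff to Left: p·(-2) + (1−p)·12 = -14p + 12
  5p - 5 = -14p + 12  ⇒  19p = 17  ⇒  p = 17/19.
At equilibrium the column player is indifferent across columns, so the column player's payoff equals the payoff from Right: (17/19)·0 + (2/19)·(-5) = -10/19.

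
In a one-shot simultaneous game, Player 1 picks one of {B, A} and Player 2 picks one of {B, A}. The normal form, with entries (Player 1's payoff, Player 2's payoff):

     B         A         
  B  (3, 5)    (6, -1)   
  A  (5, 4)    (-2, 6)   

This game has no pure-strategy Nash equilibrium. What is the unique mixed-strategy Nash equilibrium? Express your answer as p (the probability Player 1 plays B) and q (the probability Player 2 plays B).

p = 1/4, q = 4/5

For Player 2 to be willing to mix, Player 2 must be indifferent between B and A, which pins down Player 1's mix.
  Player 2's payoff from B: p·5 + (1−p)·4 = p + 4
  Player 2's payoff from A: p·(-1) + (1−p)·6 = -7p + 6
  p + 4 = -7p + 6  ⇒  8p = 2  ⇒  p = 1/4.
In a mixed equilibrium Player 1 is indifferent between B and A; this condition fixes q.
  Player 1's payoff from B: q·3 + (1−q)·6 = -3q + 6
  Player 1's payoff from A: q·5 + (1−q)·(-2) = 7q - 2
  -3q + 6 = 7q - 2  ⇒  -10q = -8  ⇒  q = 4/5.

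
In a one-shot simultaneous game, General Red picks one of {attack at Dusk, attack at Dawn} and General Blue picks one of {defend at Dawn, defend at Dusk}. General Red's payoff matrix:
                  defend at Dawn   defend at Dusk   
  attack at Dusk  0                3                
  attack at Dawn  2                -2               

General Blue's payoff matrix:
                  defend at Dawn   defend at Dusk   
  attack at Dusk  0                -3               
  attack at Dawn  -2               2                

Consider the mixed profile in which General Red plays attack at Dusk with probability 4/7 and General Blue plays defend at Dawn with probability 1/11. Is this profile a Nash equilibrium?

Given General Blue's mix q = 1/11, General Red's payoff from attack at Dusk is 30/11 but from attack at Dawn is -18/11. General Red strictly prefers attack at Dusk, so General Red would not mix.
So the proposed profile is not a Nash equilibrium.

No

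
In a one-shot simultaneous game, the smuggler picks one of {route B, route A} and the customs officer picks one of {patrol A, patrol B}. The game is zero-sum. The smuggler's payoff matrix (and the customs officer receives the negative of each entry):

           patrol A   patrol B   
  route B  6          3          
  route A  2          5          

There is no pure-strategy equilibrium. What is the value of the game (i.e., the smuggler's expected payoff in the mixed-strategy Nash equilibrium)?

v = 4

Set the smuggler's expected payoff from route B equal to that from route A:
  the smuggler's expected payoff from route B: q·6 + (1−q)·3 = 3q + 3
  the smuggler's expected payoff from route A: q·2 + (1−q)·5 = -3q + 5
  3q + 3 = -3q + 5  ⇒  6q = 2  ⇒  q = 1/3.
The value is the smuggler's expected payoff against this mix (using route B): (1/3)·6 + (2/3)·3 = 4.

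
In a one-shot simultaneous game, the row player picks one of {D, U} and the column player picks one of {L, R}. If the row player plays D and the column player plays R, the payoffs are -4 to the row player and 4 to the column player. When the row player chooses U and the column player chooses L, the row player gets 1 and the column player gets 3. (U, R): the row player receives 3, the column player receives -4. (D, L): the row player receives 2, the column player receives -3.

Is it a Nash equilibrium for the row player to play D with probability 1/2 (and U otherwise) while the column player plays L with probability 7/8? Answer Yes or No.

Yes

Check the column player's indifference given the row player's mix p = 1/2:
  payoff from L = 0; payoff from R = 0 — equal.
Check the row player's indifference given the column player's mix q = 7/8:
  payoff from D = 5/4; payoff from U = 5/4 — equal.
Both players are indifferent, so neither can profitably deviate.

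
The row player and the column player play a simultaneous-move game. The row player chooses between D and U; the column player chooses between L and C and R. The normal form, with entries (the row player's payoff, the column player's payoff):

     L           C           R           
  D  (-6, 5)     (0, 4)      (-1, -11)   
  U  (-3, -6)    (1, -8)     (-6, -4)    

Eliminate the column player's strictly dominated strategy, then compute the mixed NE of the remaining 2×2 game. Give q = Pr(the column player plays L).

The column player's strategy C is strictly dominated by L: 5 > 4 and -6 > -8. Eliminate C.
The column player's mix must leave the row player indifferent between D and U.
  the row player's expected payoff from D: q·(-6) + (1−q)·(-1) = -5q - 1
  the row player's expected payoff from U: q·(-3) + (1−q)·(-6) = 3q - 6
  -5q - 1 = 3q - 6  ⇒  -8q = -5  ⇒  q = 5/8.

q = 5/8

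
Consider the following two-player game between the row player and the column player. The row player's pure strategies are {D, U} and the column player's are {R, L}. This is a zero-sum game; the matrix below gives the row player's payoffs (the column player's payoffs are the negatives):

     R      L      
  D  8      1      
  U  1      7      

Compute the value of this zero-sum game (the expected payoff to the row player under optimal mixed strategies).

v = 55/13

For the row player to be willing to mix, the row player must be indifferent between D and U, which pins down the column player's mix.
  the row player's payoff to D: q·8 + (1−q)·1 = 7q + 1
  the row player's payoff to U: q·1 + (1−q)·7 = -6q + 7
  7q + 1 = -6q + 7  ⇒  13q = 6  ⇒  q = 6/13.
The value is the row player's expected payoff against this mix (using D): (6/13)·8 + (7/13)·1 = 55/13.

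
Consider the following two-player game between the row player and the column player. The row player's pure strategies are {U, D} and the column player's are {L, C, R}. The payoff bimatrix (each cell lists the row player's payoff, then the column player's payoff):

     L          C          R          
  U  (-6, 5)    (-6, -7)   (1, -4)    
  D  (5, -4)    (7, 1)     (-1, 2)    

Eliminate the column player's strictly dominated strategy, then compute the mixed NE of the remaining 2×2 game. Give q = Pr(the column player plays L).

The column player's strategy C is strictly dominated by R: -4 > -7 and 2 > 1. Eliminate C.
For the row player to be willing to mix, the row player must be indifferent between U and D, which pins down the column player's mix.
  the row player's payoff from U: q·(-6) + (1−q)·1 = -7q + 1
  the row player's payoff from D: q·5 + (1−q)·(-1) = 6q - 1
  -7q + 1 = 6q - 1  ⇒  -13q = -2  ⇒  q = 2/13.

q = 2/13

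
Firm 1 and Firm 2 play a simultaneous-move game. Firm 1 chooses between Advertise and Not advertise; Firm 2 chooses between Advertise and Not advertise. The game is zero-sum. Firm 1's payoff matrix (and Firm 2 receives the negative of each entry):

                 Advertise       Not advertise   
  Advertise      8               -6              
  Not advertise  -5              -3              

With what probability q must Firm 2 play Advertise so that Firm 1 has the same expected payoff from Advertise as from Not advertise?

q = 3/16

Firm 1's indifference between Advertise and Not advertise determines Firm 2's mixing probability q:
  Firm 1's expected payoff from Advertise: q·8 + (1−q)·(-6) = 14q - 6
  Firm 1's expected payoff from Not advertise: q·(-5) + (1−q)·(-3) = -2q - 3
  14q - 6 = -2q - 3  ⇒  16q = 3  ⇒  q = 3/16.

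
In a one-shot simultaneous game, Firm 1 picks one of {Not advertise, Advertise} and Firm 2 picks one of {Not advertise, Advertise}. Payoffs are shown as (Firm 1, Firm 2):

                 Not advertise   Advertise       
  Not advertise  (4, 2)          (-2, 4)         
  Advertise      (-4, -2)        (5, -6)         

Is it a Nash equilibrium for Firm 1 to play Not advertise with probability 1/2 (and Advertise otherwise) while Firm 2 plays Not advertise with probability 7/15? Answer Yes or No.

No

Given Firm 1's mix p = 1/2, Firm 2's payoff from Not advertise is 0 but from Advertise is -1. Firm 2 strictly prefers Not advertise, so Firm 2 would not mix.
So the proposed profile is not a Nash equilibrium.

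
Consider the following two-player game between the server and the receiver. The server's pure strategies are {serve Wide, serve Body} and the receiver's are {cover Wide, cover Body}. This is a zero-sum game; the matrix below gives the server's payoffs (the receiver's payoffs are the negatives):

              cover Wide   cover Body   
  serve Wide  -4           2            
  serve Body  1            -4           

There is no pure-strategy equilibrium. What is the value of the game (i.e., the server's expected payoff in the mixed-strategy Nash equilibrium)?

v = -14/11

Set the server's expected payoff from serve Wide equal to that from serve Body:
  the server's expected payoff from serve Wide: q·(-4) + (1−q)·2 = -6q + 2
  the server's expected payoff from serve Body: q·1 + (1−q)·(-4) = 5q - 4
  -6q + 2 = 5q - 4  ⇒  -11q = -6  ⇒  q = 6/11.
The value is the server's expected payoff against this mix (using serve Wide): (6/11)·(-4) + (5/11)·2 = -14/11.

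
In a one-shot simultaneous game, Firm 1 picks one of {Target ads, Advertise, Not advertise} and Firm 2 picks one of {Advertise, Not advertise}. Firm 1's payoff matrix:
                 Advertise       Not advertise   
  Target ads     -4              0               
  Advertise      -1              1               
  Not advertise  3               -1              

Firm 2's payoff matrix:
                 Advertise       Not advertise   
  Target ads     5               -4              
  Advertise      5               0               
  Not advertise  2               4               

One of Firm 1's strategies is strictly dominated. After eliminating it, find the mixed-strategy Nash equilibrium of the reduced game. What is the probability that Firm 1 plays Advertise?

p = 2/7

Firm 1's strategy Target ads is strictly dominated by Advertise: -1 > -4 and 1 > 0. Eliminate Target ads.
Set Firm 2's expected payoff from Advertise equal to that from Not advertise:
  Firm 2's payoff to Advertise: p·5 + (1−p)·2 = 3p + 2
  Firm 2's payoff to Not advertise: p·0 + (1−p)·4 = -4p + 4
  3p + 2 = -4p + 4  ⇒  7p = 2  ⇒  p = 2/7.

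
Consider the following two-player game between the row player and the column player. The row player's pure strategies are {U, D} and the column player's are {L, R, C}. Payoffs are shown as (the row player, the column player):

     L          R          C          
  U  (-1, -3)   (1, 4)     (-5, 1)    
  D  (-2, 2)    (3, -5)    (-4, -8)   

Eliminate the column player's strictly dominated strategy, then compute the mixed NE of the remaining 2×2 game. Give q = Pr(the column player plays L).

The column player's strategy C is strictly dominated by R: 4 > 1 and -5 > -8. Eliminate C.
The column player's mix must leave the row player indifferent between U and D.
  the row player's payoff to U: q·(-1) + (1−q)·1 = -2q + 1
  the row player's payoff to D: q·(-2) + (1−q)·3 = -5q + 3
  -2q + 1 = -5q + 3  ⇒  3q = 2  ⇒  q = 2/3.

q = 2/3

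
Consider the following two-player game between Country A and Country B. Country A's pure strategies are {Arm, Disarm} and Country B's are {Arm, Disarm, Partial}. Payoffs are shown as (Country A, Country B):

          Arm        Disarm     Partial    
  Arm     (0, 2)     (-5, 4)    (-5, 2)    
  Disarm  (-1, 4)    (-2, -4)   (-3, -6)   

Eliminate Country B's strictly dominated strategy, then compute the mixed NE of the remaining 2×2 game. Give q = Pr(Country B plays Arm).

Country B's strategy Partial is strictly dominated by Disarm: 4 > 2 and -4 > -6. Eliminate Partial.
In a mixed equilibrium Country A is indifferent between Arm and Disarm; this condition fixes q.
  Country A's payoff from Arm: q·0 + (1−q)·(-5) = 5q - 5
  Country A's payoff from Disarm: q·(-1) + (1−q)·(-2) = q - 2
  5q - 5 = q - 2  ⇒  4q = 3  ⇒  q = 3/4.

q = 3/4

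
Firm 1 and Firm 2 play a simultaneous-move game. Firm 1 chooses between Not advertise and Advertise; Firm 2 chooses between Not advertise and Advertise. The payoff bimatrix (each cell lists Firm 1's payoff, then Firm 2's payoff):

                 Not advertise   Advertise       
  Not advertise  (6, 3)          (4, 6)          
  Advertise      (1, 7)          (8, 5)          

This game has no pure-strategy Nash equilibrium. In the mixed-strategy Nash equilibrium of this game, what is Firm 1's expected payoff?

Firm 2's mix must leave Firm 1 indifferent between Not advertise and Advertise.
  Firm 1's payoff from Not advertise: q·6 + (1−q)·4 = 2q + 4
  Firm 1's payoff from Advertise: q·1 + (1−q)·8 = -7q + 8
  2q + 4 = -7q + 8  ⇒  9q = 4  ⇒  q = 4/9.
At equilibrium Firm 1 is indifferent across rows, so Firm 1's payoff equals the payoff from Not advertise: (4/9)·6 + (5/9)·4 = 44/9.

44/9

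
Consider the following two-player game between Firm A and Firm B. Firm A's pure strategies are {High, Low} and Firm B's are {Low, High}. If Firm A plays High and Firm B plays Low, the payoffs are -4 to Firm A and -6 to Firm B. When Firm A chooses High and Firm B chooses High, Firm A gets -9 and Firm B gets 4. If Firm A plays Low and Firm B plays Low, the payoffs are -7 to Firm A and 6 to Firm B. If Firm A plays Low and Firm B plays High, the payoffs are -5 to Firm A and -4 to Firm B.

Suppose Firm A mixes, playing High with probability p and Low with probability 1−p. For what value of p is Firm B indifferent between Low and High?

p = 1/2

Firm A's mix must leave Firm B indifferent between Low and High.
  Firm B's payoff to Low: p·(-6) + (1−p)·6 = -12p + 6
  Firm B's payoff to High: p·4 + (1−p)·(-4) = 8p - 4
  -12p + 6 = 8p - 4  ⇒  -20p = -10  ⇒  p = 1/2.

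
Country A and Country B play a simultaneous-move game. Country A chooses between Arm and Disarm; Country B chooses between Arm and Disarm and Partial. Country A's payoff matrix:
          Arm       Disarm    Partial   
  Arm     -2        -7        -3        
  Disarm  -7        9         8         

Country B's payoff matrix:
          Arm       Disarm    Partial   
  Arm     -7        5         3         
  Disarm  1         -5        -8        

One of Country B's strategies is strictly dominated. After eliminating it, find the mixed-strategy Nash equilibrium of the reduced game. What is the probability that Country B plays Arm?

q = 16/21

Country B's strategy Partial is strictly dominated by Disarm: 5 > 3 and -5 > -8. Eliminate Partial.
In a mixed equilibrium Country A is indifferent between Arm and Disarm; this condition fixes q.
  Country A's expected payoff from Arm: q·(-2) + (1−q)·(-7) = 5q - 7
  Country A's expected payoff from Disarm: q·(-7) + (1−q)·9 = -16q + 9
  5q - 7 = -16q + 9  ⇒  21q = 16  ⇒  q = 16/21.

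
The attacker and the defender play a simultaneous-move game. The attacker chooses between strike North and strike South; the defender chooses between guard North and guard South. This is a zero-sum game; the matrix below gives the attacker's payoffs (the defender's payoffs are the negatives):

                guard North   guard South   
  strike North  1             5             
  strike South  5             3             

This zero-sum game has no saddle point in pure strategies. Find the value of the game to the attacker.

The attacker's indifference between strike North and strike South determines the defender's mixing probability q:
  the attacker's expected payoff from strike North: q·1 + (1−q)·5 = -4q + 5
  the attacker's expected payoff from strike South: q·5 + (1−q)·3 = 2q + 3
  -4q + 5 = 2q + 3  ⇒  -6q = -2  ⇒  q = 1/3.
The value is the attacker's expected payoff against this mix (using strike North): (1/3)·1 + (2/3)·5 = 11/3.

v = 11/3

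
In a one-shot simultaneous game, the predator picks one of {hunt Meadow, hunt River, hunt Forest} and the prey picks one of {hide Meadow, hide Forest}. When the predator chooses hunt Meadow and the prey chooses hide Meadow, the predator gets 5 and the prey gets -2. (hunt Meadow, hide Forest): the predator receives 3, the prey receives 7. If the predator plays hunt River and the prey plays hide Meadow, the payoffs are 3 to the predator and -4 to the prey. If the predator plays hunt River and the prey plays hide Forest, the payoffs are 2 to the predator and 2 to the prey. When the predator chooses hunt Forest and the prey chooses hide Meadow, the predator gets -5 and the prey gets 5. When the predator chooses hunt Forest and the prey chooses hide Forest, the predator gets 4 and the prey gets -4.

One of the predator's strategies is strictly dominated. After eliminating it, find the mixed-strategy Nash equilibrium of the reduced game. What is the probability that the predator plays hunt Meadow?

p = 1/2

The predator's strategy hunt River is strictly dominated by hunt Meadow: 5 > 3 and 3 > 2. Eliminate hunt River.
The prey's indifference between hide Meadow and hide Forest determines the predator's mixing probability p:
  the prey's expected payoff from hide Meadow: p·(-2) + (1−p)·5 = -7p + 5
  the prey's expected payoff from hide Forest: p·7 + (1−p)·(-4) = 11p - 4
  -7p + 5 = 11p - 4  ⇒  -18p = -9  ⇒  p = 1/2.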